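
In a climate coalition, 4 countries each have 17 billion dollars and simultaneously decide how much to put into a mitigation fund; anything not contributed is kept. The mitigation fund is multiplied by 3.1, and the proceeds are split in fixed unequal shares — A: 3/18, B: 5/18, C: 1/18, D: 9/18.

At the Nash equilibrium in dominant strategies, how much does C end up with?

19.93 billion dollars

For player j, contributing a unit is worthwhile iff 3.1 × (j's share) ≥ 1, i.e. iff j's share is at least 0.3226.
D alone (share 9/18) is above the threshold, contributing 17; the remaining 3 contribute 0. Total contributed: 17.
C keeps 17 and receives 3.1 × 17 × 1/18 = 2.93 from the mitigation fund, for a payoff of 19.93.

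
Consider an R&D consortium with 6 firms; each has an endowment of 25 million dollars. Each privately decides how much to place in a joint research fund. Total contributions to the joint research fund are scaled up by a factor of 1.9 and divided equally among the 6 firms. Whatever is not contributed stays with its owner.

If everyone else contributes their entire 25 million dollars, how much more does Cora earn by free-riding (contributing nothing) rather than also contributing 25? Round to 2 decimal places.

17.08 million dollars

Switching from a contribution of 25 to 0 lets Cora keep an extra 25 million dollars, but lowers the joint research fund by 25, which costs Cora their own share of that drop: 1.9/6 × 25 = 7.92.
Net gain = 25 − 7.92 = 17.08. The private return per contributed unit (0.3167) is below 1, so free-riding is indeed the best response regardless of what the others do.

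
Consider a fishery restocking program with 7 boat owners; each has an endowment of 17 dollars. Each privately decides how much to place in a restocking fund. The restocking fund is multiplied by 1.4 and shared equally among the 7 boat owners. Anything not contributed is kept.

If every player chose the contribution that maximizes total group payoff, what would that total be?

Each contributed unit returns 1.400 to the group as a whole (0.2000 to each of 7 players), which exceeds 1, so the social optimum is full contribution: group total = 1.400 × 119 = 166.60.

166.60 dollars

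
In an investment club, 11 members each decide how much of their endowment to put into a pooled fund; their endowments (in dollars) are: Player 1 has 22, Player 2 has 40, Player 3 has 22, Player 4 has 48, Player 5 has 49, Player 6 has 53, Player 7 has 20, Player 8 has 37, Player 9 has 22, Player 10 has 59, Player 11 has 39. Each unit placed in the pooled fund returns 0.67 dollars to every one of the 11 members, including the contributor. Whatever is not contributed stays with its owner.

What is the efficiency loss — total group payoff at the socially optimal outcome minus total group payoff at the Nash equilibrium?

The private return per contributed unit is 0.67 < 1 for everyone, so the Nash equilibrium is zero contribution and the group total is Σ E_j = 22 + 40 + 22 + 48 + 49 + 53 + 20 + 37 + 22 + 59 + 39 = 411.
Each contributed unit returns 7.370 to the group, so the social optimum is full contribution by everyone: group total = 7.370 × 411 = 3029.07.
Efficiency loss = (7.370 − 1) × 411 = 2618.07.

2618.07 dollars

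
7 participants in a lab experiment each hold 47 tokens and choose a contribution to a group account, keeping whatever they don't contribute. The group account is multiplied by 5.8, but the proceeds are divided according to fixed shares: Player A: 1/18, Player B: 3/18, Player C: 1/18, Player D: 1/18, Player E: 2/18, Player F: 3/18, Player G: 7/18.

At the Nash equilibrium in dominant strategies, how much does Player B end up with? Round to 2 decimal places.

92.43 tokens

A player with share s gets back 5.8·s per unit contributed, so full contribution is dominant for anyone with s > 1/5.8 = 0.1724 and zero contribution is dominant for anyone below.
Only Player G (7/18) clears that bar, contributing 47; the remaining 6 contribute 0. Total contributed: 47.
Player B keeps 47 and receives 5.8 × 47 × 3/18 = 45.43 from the group account, for a payoff of 92.43.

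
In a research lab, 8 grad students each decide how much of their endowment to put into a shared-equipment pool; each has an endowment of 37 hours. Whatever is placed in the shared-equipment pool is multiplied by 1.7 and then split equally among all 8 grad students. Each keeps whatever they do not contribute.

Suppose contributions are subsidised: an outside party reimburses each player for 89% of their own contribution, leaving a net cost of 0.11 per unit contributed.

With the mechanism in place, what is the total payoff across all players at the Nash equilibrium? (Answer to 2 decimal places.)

The effective private return per unit is now (1.7/8) / 0.11 = 1.9318 > 1, so every player's dominant strategy flips to full contribution.
At the Nash equilibrium everyone contributes 37. Group total payoff = 8 × (37 × 0.89 + 1.7 × 37) = 766.64.

766.64 hours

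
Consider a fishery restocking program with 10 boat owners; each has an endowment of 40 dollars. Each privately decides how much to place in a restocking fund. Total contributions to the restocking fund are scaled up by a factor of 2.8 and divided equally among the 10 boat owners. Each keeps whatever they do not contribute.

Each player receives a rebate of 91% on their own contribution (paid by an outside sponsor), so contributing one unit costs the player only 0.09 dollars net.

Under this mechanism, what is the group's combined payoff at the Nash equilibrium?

1484.00 dollars

Under the mechanism each unit contributed yields (2.8/10) / 0.09 = 3.1111 back to its contributor per unit of net cost, which exceeds 1, making full contribution the dominant choice for everyone.
So the Nash equilibrium is full contribution by all 10; the group earns 10 × (40 × 0.91 + 2.8 × 40) = 1484.00.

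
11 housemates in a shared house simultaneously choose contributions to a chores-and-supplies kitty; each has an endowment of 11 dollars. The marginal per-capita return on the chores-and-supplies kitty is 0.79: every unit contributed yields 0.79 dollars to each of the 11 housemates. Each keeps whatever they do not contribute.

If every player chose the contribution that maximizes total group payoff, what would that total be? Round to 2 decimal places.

1051.49 dollars

Each contributed unit returns 8.690 to the group as a whole (0.79 to each of 11 players), which exceeds 1, so the social optimum is full contribution: group total = 8.690 × 121 = 1051.49.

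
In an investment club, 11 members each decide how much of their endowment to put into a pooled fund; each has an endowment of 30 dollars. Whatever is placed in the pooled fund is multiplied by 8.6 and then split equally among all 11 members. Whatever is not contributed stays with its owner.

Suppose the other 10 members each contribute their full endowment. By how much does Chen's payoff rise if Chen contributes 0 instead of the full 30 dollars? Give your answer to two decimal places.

6.55 dollars

Switching from a contribution of 30 to 0 lets Chen keep an extra 30 dollars, but lowers the pooled fund by 30, which costs Chen their own share of that drop: 8.6/11 × 30 = 23.45.
Net gain = 30 − 23.45 = 6.55. The private return per contributed unit (0.7818) is below 1, so free-riding is indeed the best response regardless of what the others do.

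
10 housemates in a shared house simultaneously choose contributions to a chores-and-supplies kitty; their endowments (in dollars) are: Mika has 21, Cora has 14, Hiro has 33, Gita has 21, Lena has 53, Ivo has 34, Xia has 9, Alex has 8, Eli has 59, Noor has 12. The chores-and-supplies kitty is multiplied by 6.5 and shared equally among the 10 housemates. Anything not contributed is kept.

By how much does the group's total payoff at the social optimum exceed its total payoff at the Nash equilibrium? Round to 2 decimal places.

The private return per contributed unit is 6.5/10 = 0.6500 < 1 for every player regardless of endowment, so the Nash equilibrium is zero contribution and the group total is Σ E_j = 21 + 14 + 33 + 21 + 53 + 34 + 9 + 8 + 59 + 12 = 264.
Each contributed unit returns 6.500 to the group, so the social optimum is full contribution by everyone: group total = 6.500 × 264 = 1716.00.
Efficiency loss = (6.500 − 1) × 264 = 1452.00.

1452.00 dollars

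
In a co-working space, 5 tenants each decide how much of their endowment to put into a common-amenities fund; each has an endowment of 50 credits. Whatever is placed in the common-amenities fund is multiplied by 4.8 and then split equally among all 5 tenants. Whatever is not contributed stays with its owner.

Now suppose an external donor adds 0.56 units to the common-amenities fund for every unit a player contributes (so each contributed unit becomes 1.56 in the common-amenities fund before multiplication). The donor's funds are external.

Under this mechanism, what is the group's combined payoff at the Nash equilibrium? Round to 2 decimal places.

The effective private return per unit is now 4.8 × 1.56 / 5 = 1.4976 > 1, so every player's dominant strategy flips to full contribution.
So the Nash equilibrium is full contribution by all 5; the group earns 4.8 × 1.56 × 250 = 1872.00.

1872.00 credits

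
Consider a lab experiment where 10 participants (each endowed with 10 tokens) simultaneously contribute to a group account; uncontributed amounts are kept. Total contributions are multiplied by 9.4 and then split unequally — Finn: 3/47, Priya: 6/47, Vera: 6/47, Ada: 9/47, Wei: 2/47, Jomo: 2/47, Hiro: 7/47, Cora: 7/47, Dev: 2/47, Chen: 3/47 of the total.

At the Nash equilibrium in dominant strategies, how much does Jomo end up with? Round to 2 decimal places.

Player j's private return per contributed unit is 9.4 × (j's share). Contributing is weakly dominant for j when that share is at least 1/9.4 = 0.1064, and contributing 0 is dominant otherwise.
The shares above 0.1064 belong to Priya, Vera, Ada, Hiro and Cora, contributing 10 each; the remaining 5 contribute 0. Total contributed: 50.
Jomo keeps 10 and receives 9.4 × 50 × 2/47 = 20.00 from the group account, for a payoff of 30.00.

30.00 tokens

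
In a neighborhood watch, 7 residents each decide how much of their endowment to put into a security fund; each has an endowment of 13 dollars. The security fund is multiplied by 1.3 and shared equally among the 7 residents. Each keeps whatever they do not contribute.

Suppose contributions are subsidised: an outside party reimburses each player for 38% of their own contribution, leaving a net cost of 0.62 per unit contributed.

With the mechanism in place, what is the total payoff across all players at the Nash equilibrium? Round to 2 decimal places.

Even with the mechanism, each unit contributed returns only (1.3/7) / 0.62 = 0.2995 per unit of net cost, so contributing nothing is still dominant.
At the Nash equilibrium no one contributes; group total payoff = 7 × 13 = 91.

91.00 dollars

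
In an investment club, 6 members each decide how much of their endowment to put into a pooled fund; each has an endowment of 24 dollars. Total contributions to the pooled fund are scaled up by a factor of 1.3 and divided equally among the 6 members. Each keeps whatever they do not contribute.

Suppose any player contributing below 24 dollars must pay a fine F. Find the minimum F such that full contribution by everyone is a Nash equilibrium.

18.80 dollars

Given the others contribute fully, the best deviation is to contribute 0 (any partial contribution still incurs the fine and gives up units whose private return 0.2167 is below 1).
Deviating from 24 to 0 saves 24 dollars but forfeits the deviator's share of the drop in the pooled fund: 1.3/6 × 24 = 5.20.
So the deviation gain is 24 − 5.20 = 18.80, and the fine must be at least 18.80 dollars to wipe it out.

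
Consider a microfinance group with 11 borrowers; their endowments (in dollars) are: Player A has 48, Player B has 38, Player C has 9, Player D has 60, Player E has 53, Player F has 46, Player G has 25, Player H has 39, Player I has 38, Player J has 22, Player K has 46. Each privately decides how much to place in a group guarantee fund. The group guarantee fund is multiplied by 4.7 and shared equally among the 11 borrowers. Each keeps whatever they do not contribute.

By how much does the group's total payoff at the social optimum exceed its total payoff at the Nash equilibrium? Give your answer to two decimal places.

The private return per contributed unit is 4.7/11 = 0.4273 < 1 for every player regardless of endowment, so the Nash equilibrium is zero contribution and the group total is Σ E_j = 48 + 38 + 9 + 60 + 53 + 46 + 25 + 39 + 38 + 22 + 46 = 424.
Each contributed unit returns 4.700 to the group, so the social optimum is full contribution by everyone: group total = 4.700 × 424 = 1992.80.
Efficiency loss = (4.700 − 1) × 424 = 1568.80.

1568.80 dollars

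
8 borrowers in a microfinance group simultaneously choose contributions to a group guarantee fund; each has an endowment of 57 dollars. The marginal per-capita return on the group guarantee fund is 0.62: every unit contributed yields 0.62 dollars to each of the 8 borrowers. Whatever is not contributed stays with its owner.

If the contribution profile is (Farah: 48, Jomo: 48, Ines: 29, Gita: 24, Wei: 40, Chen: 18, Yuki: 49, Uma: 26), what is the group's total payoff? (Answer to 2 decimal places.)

1572.72 dollars

Total contributed: 48 + 48 + 29 + 24 + 40 + 18 + 49 + 26 = 282; total kept: 8 × 57 − 282 = 174.
The group guarantee fund pays out 0.62 × 8 × 282 = 1398.72 in aggregate.
Group total = 174 + 1398.72 = 1572.72.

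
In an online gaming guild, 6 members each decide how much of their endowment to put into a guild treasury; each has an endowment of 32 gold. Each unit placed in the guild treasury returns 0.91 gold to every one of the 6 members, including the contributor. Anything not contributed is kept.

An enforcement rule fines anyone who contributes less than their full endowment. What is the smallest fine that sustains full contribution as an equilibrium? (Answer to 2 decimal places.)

Given the others contribute fully, the best deviation is to contribute 0 (any partial contribution still incurs the fine and gives up units whose private return 0.91 is below 1).
Deviating from 32 to 0 saves 32 gold but forfeits the deviator's share of the drop in the guild treasury: 0.91 × 32 = 29.12.
So the deviation gain is 32 − 29.12 = 2.88, and the fine must be at least 2.88 gold to wipe it out.

2.88 gold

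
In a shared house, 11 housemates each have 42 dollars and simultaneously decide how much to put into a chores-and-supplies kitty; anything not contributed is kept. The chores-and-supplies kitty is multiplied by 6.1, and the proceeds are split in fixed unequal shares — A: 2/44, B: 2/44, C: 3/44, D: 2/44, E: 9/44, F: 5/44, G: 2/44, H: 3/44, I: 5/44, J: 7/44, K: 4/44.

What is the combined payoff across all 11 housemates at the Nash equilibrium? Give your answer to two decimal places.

676.20 dollars

For player j, contributing a unit is worthwhile iff 6.1 × (j's share) ≥ 1, i.e. iff j's share is at least 0.1639.
E alone (share 9/44) is above the threshold, contributing 42; the remaining 10 contribute 0. Total contributed: 42.
The chores-and-supplies kitty pays out 6.1 × 42 = 256.20 in total (split across the unequal shares, but the aggregate is all that matters for the group sum).
The 10 free-riders keep 42 each, adding 420. Group total = 420 + 256.20 = 676.20.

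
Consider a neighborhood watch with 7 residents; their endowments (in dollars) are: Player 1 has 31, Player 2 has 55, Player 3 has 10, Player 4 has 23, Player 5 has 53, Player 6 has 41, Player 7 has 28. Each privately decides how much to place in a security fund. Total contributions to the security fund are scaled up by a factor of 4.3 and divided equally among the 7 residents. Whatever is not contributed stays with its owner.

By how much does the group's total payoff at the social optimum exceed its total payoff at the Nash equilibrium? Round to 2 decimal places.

795.30 dollars

The private return per contributed unit is 4.3/7 = 0.6143 < 1 for every player regardless of endowment, so the Nash equilibrium is zero contribution and the group total is Σ E_j = 31 + 55 + 10 + 23 + 53 + 41 + 28 = 241.
Each contributed unit returns 4.300 to the group, so the social optimum is full contribution by everyone: group total = 4.300 × 241 = 1036.30.
Efficiency loss = (4.300 − 1) × 241 = 795.30.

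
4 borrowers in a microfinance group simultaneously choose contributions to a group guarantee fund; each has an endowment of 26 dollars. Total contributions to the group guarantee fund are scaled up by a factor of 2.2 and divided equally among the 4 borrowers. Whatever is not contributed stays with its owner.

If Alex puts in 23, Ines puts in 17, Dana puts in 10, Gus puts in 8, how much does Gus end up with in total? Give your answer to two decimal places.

Total contributed: 23 + 17 + 10 + 8 = 58.
Each receives 2.2 × 58 / 4 = 31.90 from the group guarantee fund.
Gus keeps 26 − 8 = 18, so Gus's payoff is 18 + 31.90 = 49.90.

49.90 dollars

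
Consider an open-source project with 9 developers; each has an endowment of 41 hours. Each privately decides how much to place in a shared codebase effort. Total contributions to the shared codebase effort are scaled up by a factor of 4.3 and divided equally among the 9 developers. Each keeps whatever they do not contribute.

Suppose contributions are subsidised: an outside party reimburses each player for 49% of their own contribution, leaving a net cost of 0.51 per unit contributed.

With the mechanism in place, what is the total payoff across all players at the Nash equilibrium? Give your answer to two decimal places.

With the mechanism, a contributed unit returns (4.3/9) / 0.51 = 0.9368 per unit of net cost — still below 1 — so contributing 0 remains dominant for every player.
Everyone keeps their endowment and the group total is 9 × 41 = 369.

369.00 hours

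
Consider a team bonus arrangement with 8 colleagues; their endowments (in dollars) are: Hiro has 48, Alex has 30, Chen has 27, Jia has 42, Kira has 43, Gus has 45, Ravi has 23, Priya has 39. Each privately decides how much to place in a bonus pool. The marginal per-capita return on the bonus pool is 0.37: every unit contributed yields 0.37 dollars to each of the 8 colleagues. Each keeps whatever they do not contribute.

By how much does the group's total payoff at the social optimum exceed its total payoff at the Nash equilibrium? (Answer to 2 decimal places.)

The private return per contributed unit is 0.37 < 1 for everyone, so the Nash equilibrium is zero contribution and the group total is Σ E_j = 48 + 30 + 27 + 42 + 43 + 45 + 23 + 39 = 297.
Each contributed unit returns 2.960 to the group, so the social optimum is full contribution by everyone: group total = 2.960 × 297 = 879.12.
Efficiency loss = (2.960 − 1) × 297 = 582.12.

582.12 dollars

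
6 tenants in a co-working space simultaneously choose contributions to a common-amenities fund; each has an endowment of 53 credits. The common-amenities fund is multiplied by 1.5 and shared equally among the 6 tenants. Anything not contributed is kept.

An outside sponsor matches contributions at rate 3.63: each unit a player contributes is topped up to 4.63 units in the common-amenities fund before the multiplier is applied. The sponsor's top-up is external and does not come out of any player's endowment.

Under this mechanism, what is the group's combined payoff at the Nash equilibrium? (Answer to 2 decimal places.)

The effective private return per unit is now 1.5 × 4.63 / 6 = 1.1575 > 1, so every player's dominant strategy flips to full contribution.
So the Nash equilibrium is full contribution by all 6; the group earns 1.5 × 4.63 × 318 = 2208.51.

2208.51 credits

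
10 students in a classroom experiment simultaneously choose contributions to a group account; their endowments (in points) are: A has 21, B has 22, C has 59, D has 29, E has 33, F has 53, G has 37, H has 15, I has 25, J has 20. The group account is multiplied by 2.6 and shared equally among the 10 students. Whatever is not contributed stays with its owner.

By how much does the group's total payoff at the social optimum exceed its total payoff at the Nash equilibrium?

The private return per contributed unit is 2.6/10 = 0.2600 < 1 for every player regardless of endowment, so the Nash equilibrium is zero contribution and the group total is Σ E_j = 21 + 22 + 59 + 29 + 33 + 53 + 37 + 15 + 25 + 20 = 314.
Each contributed unit returns 2.600 to the group, so the social optimum is full contribution by everyone: group total = 2.600 × 314 = 816.40.
Efficiency loss = (2.600 − 1) × 314 = 502.40.

502.40 points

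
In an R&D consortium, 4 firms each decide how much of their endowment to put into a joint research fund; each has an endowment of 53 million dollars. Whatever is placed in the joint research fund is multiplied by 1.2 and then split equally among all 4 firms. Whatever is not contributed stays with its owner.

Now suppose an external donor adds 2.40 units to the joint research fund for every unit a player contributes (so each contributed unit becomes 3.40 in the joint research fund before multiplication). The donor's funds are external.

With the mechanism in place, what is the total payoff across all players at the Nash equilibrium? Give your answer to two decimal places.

The effective private return per unit is now 1.2 × 3.40 / 4 = 1.0200 > 1, so every player's dominant strategy flips to full contribution.
So the Nash equilibrium is full contribution by all 4; the group earns 1.2 × 3.40 × 212 = 864.96.

864.96 million dollars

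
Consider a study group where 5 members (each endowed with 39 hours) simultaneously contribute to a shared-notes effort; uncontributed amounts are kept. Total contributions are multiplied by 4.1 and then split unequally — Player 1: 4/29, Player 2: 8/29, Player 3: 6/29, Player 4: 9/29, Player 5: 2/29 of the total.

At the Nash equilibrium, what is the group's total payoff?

436.80 hours

Each unit j contributes comes back to j as 4.1 × (j's share), so j prefers to contribute only if that share exceeds 1/4.1 = 0.2439; otherwise keeping the unit dominates.
The shares above 0.2439 belong to Player 2 and Player 4, contributing 39 each; the remaining 3 contribute 0. Total contributed: 78.
The shared-notes effort pays out 4.1 × 78 = 319.80 in total (split across the unequal shares, but the aggregate is all that matters for the group sum).
The 3 free-riders keep 39 each, adding 117. Group total = 117 + 319.80 = 436.80.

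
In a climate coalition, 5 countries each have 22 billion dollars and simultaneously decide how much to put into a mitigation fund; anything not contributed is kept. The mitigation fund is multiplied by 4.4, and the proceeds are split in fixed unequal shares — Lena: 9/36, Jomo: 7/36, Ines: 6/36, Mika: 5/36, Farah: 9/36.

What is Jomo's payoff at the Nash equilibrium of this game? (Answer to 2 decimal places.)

59.64 billion dollars

For player j, contributing a unit is worthwhile iff 4.4 × (j's share) ≥ 1, i.e. iff j's share is at least 0.2273.
Lena and Farah clear that bar, contributing 22 each; the remaining 3 contribute 0. Total contributed: 44.
Jomo keeps 22 and receives 4.4 × 44 × 7/36 = 37.64 from the mitigation fund, for a payoff of 59.64.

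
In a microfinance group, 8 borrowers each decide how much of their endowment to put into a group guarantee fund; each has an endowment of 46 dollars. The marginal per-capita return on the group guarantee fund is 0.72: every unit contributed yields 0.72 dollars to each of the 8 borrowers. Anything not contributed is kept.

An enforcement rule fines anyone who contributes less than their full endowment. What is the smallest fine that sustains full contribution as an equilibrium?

12.88 dollars

Given the others contribute fully, the best deviation is to contribute 0 (any partial contribution still incurs the fine and gives up units whose private return 0.72 is below 1).
Deviating from 46 to 0 saves 46 dollars but forfeits the deviator's share of the drop in the group guarantee fund: 0.72 × 46 = 33.12.
So the deviation gain is 46 − 33.12 = 12.88, and the fine must be at least 12.88 dollars to wipe it out.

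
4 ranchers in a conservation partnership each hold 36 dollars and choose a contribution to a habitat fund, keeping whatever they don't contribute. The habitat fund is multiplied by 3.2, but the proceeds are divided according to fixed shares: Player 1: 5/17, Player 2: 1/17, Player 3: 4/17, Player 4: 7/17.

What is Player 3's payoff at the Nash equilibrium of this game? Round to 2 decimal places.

A player with share s gets back 3.2·s per unit contributed, so full contribution is dominant for anyone with s > 1/3.2 = 0.3125 and zero contribution is dominant for anyone below.
Only Player 4 (7/17) clears that bar, contributing 36; the remaining 3 contribute 0. Total contributed: 36.
Player 3 keeps 36 and receives 3.2 × 36 × 4/17 = 27.11 from the habitat fund, for a payoff of 63.11.

63.11 dollars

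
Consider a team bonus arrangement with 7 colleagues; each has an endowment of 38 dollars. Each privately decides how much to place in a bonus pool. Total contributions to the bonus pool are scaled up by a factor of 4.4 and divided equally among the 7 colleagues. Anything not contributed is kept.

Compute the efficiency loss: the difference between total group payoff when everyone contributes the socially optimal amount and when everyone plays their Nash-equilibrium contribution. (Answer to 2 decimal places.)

904.40 dollars

Each contributed unit returns 4.4/7 = 0.6286 to its contributor — below 1 — so contributing 0 is dominant for every player. At the Nash equilibrium everyone keeps their 38, and the group total is 7 × 38 = 266.
Each contributed unit returns 4.400 to the group as a whole (0.6286 to each of 7 players), which exceeds 1, so the social optimum is full contribution: group total = 4.400 × 266 = 1170.40.
Efficiency loss = 1170.40 − 266 = 904.40.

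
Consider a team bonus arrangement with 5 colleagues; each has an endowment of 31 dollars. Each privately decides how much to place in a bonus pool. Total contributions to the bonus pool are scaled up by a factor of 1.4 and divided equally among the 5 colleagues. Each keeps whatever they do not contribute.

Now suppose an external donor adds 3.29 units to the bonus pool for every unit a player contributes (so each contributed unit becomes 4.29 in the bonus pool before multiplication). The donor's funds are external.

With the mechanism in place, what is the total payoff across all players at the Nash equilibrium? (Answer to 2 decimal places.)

Under the mechanism each unit contributed yields 1.4 × 4.29 / 5 = 1.2012 back to its contributor per unit of net cost, which exceeds 1, making full contribution the dominant choice for everyone.
At the Nash equilibrium everyone contributes 31. Group total payoff = 1.4 × 4.29 × 155 = 930.93.

930.93 dollars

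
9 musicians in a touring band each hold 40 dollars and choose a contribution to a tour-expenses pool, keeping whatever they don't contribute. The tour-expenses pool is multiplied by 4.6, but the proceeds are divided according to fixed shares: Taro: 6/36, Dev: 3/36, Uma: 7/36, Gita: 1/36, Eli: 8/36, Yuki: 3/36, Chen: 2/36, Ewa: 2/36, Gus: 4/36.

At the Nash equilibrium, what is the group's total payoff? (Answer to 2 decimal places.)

504.00 dollars

Each unit j contributes comes back to j as 4.6 × (j's share), so j prefers to contribute only if that share exceeds 1/4.6 = 0.2174; otherwise keeping the unit dominates.
Only Eli (8/36) clears that bar, contributing 40; the remaining 8 contribute 0. Total contributed: 40.
The tour-expenses pool pays out 4.6 × 40 = 184.00 in total (split across the unequal shares, but the aggregate is all that matters for the group sum).
The 8 free-riders keep 40 each, adding 320. Group total = 320 + 184.00 = 504.00.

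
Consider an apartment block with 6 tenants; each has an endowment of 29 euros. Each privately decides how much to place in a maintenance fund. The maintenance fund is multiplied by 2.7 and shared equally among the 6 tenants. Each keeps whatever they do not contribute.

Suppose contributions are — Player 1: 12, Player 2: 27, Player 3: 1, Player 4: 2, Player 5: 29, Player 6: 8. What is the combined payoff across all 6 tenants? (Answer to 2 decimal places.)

Total contributed: 12 + 27 + 1 + 2 + 29 + 8 = 79; total kept: 6 × 29 − 79 = 95.
The maintenance fund pays out 2.7 × 79 = 213.30 in aggregate.
Group total = 95 + 213.30 = 308.30.

308.30 euros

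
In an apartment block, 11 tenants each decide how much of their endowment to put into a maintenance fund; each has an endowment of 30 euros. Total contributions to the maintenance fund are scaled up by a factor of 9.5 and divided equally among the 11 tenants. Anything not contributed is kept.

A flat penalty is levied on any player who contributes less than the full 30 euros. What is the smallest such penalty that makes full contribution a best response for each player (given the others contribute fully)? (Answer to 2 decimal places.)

4.09 euros

Given the others contribute fully, the best deviation is to contribute 0 (any partial contribution still incurs the fine and gives up units whose private return 0.8636 is below 1).
Deviating from 30 to 0 saves 30 euros but forfeits the deviator's share of the drop in the maintenance fund: 9.5/11 × 30 = 25.91.
So the deviation gain is 30 − 25.91 = 4.09, and the fine must be at least 4.09 euros to wipe it out.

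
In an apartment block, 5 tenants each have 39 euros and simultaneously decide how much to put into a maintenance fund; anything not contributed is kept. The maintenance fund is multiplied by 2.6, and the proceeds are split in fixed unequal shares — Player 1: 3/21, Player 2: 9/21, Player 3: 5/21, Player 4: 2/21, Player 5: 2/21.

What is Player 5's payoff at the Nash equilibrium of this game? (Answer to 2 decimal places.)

Player j's private return per contributed unit is 2.6 × (j's share). Contributing is weakly dominant for j when that share is at least 1/2.6 = 0.3846, and contributing 0 is dominant otherwise.
Player 2 alone (share 9/21) is above the threshold, contributing 39; the remaining 4 contribute 0. Total contributed: 39.
Player 5 keeps 39 and receives 2.6 × 39 × 2/21 = 9.66 from the maintenance fund, for a payoff of 48.66.

48.66 euros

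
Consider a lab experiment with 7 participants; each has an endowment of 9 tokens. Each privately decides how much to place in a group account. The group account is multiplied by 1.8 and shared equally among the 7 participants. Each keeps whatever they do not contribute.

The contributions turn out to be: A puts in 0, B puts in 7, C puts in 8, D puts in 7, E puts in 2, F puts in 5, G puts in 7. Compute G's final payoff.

Total contributed: 0 + 7 + 8 + 7 + 2 + 5 + 7 = 36.
Each receives 1.8 × 36 / 7 = 9.26 from the group account.
G keeps 9 − 7 = 2, so G's payoff is 2 + 9.26 = 11.26.

11.26 tokens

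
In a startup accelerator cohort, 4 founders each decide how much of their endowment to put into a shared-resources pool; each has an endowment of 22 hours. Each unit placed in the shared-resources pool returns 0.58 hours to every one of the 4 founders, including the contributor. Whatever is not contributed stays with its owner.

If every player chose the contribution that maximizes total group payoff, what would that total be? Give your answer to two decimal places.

Each contributed unit returns 2.320 to the group as a whole (0.58 to each of 4 players), which exceeds 1, so the social optimum is full contribution: group total = 2.320 × 88 = 204.16.

204.16 hours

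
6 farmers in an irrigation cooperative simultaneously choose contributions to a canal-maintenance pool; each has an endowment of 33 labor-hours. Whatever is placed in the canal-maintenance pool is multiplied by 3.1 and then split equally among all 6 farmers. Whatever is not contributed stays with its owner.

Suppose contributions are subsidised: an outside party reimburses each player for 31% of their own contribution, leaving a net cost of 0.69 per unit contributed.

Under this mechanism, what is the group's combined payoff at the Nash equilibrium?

198.00 labor-hours

Even with the mechanism, each unit contributed returns only (3.1/6) / 0.69 = 0.7488 per unit of net cost, so contributing nothing is still dominant.
At the Nash equilibrium no one contributes; group total payoff = 6 × 33 = 198.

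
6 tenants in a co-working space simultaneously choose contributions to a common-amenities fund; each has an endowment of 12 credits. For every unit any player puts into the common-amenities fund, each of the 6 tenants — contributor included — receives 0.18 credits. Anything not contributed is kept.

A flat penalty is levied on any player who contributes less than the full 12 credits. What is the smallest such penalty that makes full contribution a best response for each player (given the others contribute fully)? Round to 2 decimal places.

Given the others contribute fully, the best deviation is to contribute 0 (any partial contribution still incurs the fine and gives up units whose private return 0.18 is below 1).
Deviating from 12 to 0 saves 12 credits but forfeits the deviator's share of the drop in the common-amenities fund: 0.18 × 12 = 2.16.
So the deviation gain is 12 − 2.16 = 9.84, and the fine must be at least 9.84 credits to wipe it out.

9.84 credits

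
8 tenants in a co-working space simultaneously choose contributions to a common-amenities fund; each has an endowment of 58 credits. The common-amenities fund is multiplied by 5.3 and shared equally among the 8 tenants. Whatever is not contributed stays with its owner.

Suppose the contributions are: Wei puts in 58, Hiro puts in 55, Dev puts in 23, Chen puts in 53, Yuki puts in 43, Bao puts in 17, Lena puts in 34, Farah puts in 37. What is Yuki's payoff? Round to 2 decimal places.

Total contributed: 58 + 55 + 23 + 53 + 43 + 17 + 34 + 37 = 320.
Each receives 5.3 × 320 / 8 = 212.00 from the common-amenities fund.
Yuki keeps 58 − 43 = 15, so Yuki's payoff is 15 + 212.00 = 227.00.

227.00 credits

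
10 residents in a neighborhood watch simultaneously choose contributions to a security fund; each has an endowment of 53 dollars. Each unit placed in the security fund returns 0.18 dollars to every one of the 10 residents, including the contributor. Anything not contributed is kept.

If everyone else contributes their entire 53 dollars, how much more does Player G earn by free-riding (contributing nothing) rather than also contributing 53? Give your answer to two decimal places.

43.46 dollars

Switching from a contribution of 53 to 0 lets Player G keep an extra 53 dollars, but lowers the security fund by 53, which costs Player G their own share of that drop: 0.18 × 53 = 9.54.
Net gain = 53 − 9.54 = 43.46. The private return per contributed unit (0.18) is below 1, so free-riding is indeed the best response regardless of what the others do.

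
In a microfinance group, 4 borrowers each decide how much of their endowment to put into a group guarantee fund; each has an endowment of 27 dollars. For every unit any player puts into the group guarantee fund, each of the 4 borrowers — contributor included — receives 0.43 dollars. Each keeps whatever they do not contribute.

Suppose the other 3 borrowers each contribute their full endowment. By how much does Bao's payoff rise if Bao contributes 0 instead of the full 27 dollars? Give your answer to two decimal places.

Switching from a contribution of 27 to 0 lets Bao keep an extra 27 dollars, but lowers the group guarantee fund by 27, which costs Bao their own share of that drop: 0.43 × 27 = 11.61.
Net gain = 27 − 11.61 = 15.39. The private return per contributed unit (0.43) is below 1, so free-riding is indeed the best response regardless of what the others do.

15.39 dollars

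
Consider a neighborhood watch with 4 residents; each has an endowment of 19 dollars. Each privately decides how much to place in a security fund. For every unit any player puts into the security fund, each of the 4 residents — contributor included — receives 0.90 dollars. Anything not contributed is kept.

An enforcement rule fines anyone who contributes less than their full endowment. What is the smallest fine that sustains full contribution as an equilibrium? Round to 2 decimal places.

1.90 dollars

Given the others contribute fully, the best deviation is to contribute 0 (any partial contribution still incurs the fine and gives up units whose private return 0.90 is below 1).
Deviating from 19 to 0 saves 19 dollars but forfeits the deviator's share of the drop in the security fund: 0.90 × 19 = 17.10.
So the deviation gain is 19 − 17.10 = 1.90, and the fine must be at least 1.90 dollars to wipe it out.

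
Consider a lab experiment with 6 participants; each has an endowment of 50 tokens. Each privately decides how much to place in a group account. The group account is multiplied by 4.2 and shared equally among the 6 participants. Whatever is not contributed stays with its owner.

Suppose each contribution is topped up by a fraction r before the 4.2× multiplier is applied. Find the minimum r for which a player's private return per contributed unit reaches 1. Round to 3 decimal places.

0.429

With matching at rate r, one contributed unit becomes (1 + r) in the group account and returns 4.2 × (1 + r) / 6 to the contributor.
Setting this equal to 1: 1 + r = 6/4.2 = 1.4286.
So the minimum matching rate is r = 1.4286 − 1 = 0.429.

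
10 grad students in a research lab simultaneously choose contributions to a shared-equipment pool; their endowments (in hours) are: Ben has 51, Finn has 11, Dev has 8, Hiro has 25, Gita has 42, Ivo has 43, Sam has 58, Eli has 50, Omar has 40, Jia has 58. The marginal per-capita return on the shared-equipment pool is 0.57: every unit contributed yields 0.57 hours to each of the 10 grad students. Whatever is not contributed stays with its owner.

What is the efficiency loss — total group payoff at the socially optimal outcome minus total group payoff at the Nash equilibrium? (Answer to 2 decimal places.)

1814.20 hours

The private return per contributed unit is 0.57 < 1 for everyone, so the Nash equilibrium is zero contribution and the group total is Σ E_j = 51 + 11 + 8 + 25 + 42 + 43 + 58 + 50 + 40 + 58 = 386.
Each contributed unit returns 5.700 to the group, so the social optimum is full contribution by everyone: group total = 5.700 × 386 = 2200.20.
Efficiency loss = (5.700 − 1) × 386 = 1814.20.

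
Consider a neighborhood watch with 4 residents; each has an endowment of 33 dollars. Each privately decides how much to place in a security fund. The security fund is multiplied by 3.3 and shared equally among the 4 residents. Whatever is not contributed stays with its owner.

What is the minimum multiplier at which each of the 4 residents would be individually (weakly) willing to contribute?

A contributed unit returns (multiplier)/4 to its contributor.
This reaches 1 exactly when the multiplier is 4.

4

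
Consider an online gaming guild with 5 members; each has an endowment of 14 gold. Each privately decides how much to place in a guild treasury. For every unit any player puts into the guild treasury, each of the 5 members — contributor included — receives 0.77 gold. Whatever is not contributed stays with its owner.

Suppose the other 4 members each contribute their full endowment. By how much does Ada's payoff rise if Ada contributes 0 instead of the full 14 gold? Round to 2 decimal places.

3.22 gold

Switching from a contribution of 14 to 0 lets Ada keep an extra 14 gold, but lowers the guild treasury by 14, which costs Ada their own share of that drop: 0.77 × 14 = 10.78.
Net gain = 14 − 10.78 = 3.22. The private return per contributed unit (0.77) is below 1, so free-riding is indeed the best response regardless of what the others do.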